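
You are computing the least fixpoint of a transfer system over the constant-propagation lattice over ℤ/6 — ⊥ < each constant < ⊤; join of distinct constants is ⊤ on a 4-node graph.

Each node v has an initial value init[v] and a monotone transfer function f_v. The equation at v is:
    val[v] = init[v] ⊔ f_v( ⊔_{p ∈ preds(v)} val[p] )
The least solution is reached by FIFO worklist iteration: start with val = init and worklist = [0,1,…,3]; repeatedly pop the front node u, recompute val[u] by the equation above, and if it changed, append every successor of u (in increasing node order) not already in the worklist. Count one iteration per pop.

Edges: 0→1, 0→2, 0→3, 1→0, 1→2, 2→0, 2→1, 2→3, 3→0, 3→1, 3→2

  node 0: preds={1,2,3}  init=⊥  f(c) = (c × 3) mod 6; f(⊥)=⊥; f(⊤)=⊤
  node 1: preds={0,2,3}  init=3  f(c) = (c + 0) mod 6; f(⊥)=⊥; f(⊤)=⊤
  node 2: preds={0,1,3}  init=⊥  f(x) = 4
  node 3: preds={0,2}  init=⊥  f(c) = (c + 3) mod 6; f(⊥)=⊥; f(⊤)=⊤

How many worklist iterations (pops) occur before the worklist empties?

Trace (9 dequeues):
  [1] u=0 | in 3 | out 3 | prev ⊥ | push {}
  [2] u=1 | in 3 | out 3 | ==
  [3] u=2 | in 3 | out 4 | prev ⊥ | push {0,1}
  [4] u=3 | in ⊤ | out ⊤ | prev ⊥ | push {2}
  [5] u=0 | in ⊤ | out ⊤ | prev 3 | push {3}
  [6] u=1 | in ⊤ | out ⊤ | prev 3 | push {0}
  [7] u=2 | in ⊤ | out 4 | ==
  [8] u=3 | in ⊤ | out ⊤ | ==
  [9] u=0 | in ⊤ | out ⊤ | ==

Converged values:
  [0] ⊤
  [1] ⊤
  [2] 4
  [3] ⊤

9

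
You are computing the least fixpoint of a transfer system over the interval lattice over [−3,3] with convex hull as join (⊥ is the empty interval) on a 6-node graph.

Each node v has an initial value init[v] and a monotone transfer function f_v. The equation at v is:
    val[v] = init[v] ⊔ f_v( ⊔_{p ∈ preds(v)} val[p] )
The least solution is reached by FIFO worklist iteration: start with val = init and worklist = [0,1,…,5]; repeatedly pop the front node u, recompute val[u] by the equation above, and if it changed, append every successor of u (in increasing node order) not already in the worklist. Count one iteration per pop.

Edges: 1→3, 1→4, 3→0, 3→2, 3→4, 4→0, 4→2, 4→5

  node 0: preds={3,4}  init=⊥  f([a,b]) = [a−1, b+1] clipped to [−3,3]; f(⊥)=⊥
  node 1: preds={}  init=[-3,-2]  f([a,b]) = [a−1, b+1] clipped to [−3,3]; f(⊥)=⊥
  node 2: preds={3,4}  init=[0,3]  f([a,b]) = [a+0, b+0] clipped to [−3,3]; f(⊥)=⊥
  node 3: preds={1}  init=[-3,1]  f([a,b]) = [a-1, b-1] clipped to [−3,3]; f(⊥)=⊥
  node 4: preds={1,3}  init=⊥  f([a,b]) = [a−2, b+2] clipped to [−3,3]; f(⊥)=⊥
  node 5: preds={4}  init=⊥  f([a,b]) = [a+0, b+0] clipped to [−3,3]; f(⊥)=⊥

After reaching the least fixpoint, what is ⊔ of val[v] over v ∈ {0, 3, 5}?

[-3,3]

Worklist (8 pops):
  #1 pop 0: in=[-3,1] → [-3,2] (was ⊥); enqueue []
  #2 pop 1: in=⊥ → [-3,-2] (no change)
  #3 pop 2: in=[-3,1] → [-3,3] (was [0,3]); enqueue []
  #4 pop 3: in=[-3,-2] → [-3,1] (no change)
  #5 pop 4: in=[-3,1] → [-3,3] (was ⊥); enqueue [0,2]
  #6 pop 5: in=[-3,3] → [-3,3] (was ⊥); enqueue []
  #7 pop 0: in=[-3,3] → [-3,3] (was [-3,2]); enqueue []
  #8 pop 2: in=[-3,3] → [-3,3] (no change)

Fixpoint:
  val[0] = [-3,3]
  val[1] = [-3,-2]
  val[2] = [-3,3]
  val[3] = [-3,1]
  val[4] = [-3,3]
  val[5] = [-3,3]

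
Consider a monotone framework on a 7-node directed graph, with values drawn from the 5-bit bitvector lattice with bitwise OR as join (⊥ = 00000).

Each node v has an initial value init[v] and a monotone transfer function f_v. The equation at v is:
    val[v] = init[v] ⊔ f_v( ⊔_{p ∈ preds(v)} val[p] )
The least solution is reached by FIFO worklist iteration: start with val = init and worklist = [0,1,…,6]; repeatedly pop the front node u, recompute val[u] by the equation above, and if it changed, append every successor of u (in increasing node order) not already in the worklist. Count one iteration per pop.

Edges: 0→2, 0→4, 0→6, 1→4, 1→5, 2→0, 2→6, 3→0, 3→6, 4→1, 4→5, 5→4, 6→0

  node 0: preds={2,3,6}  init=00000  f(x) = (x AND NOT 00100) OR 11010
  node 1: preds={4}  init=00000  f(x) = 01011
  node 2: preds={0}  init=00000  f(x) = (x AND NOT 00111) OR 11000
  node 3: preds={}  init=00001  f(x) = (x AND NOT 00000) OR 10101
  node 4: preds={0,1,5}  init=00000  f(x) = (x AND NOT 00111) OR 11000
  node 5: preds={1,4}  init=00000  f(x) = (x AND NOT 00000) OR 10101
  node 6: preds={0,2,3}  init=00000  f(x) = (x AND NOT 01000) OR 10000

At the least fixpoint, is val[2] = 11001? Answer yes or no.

no

Iteration log — 10 steps:
  step 1. node 0  ⊔preds=00001  new=11011  old=00000  +wl: 
  step 2. node 1  ⊔preds=00000  new=01011  old=00000  +wl: 
  step 3. node 2  ⊔preds=11011  new=11000  old=00000  +wl: 0
  step 4. node 3  ⊔preds=00000  new=10101  old=00001  +wl: 
  step 5. node 4  ⊔preds=11011  new=11000  old=00000  +wl: 1
  step 6. node 5  ⊔preds=11011  new=11111  old=00000  +wl: 4
  step 7. node 6  ⊔preds=11111  new=10111  old=00000  +wl: 
  step 8. node 0  ⊔preds=11111  new=11011  stable
  step 9. node 1  ⊔preds=11000  new=01011  stable
  step 10. node 4  ⊔preds=11111  new=11000  stable

Least fixpoint reached:
  node 0: 11011
  node 1: 01011
  node 2: 11000
  node 3: 10101
  node 4: 11000
  node 5: 11111
  node 6: 10111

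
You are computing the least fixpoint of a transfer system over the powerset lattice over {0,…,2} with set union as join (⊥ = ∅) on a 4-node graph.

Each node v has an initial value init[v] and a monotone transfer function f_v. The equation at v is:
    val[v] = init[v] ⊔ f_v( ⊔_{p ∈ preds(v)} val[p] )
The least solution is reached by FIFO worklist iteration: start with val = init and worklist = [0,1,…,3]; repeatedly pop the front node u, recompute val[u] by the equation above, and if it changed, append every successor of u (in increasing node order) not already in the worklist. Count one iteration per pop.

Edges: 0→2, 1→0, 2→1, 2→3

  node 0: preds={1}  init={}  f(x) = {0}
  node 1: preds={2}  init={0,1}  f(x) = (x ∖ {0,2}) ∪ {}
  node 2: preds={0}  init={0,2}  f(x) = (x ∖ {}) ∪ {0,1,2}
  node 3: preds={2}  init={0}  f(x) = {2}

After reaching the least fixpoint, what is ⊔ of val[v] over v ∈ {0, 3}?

Iteration log — 5 steps:
  step 1. node 0  ⊔preds={0,1}  new={0}  old={}  +wl: 
  step 2. node 1  ⊔preds={0,2}  new={0,1}  stable
  step 3. node 2  ⊔preds={0}  new={0,1,2}  old={0,2}  +wl: 1
  step 4. node 3  ⊔preds={0,1,2}  new={0,2}  old={0}  +wl: 
  step 5. node 1  ⊔preds={0,1,2}  new={0,1}  stable

Least fixpoint reached:
  node 0: {0}
  node 1: {0,1}
  node 2: {0,1,2}
  node 3: {0,2}

{0,2}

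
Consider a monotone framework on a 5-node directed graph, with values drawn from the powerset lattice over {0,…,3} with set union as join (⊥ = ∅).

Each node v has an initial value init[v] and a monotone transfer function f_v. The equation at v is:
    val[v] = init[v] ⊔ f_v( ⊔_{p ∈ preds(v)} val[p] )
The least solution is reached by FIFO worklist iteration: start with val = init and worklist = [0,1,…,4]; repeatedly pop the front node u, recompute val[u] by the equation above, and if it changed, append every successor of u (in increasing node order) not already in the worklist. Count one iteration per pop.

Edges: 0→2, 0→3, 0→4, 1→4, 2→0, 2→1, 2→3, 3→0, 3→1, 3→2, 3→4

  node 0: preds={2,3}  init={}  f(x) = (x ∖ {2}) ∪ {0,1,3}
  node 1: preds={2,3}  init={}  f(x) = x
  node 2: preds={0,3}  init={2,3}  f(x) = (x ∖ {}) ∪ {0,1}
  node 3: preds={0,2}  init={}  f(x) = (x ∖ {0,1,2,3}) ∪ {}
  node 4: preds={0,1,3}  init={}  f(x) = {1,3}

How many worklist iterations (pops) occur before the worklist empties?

Trace (8 dequeues):
  [1] u=0 | in {2,3} | out {0,1,3} | prev {} | push {}
  [2] u=1 | in {2,3} | out {2,3} | prev {} | push {}
  [3] u=2 | in {0,1,3} | out {0,1,2,3} | prev {2,3} | push {0,1}
  [4] u=3 | in {0,1,2,3} | out {} | ==
  [5] u=4 | in {0,1,2,3} | out {1,3} | prev {} | push {}
  [6] u=0 | in {0,1,2,3} | out {0,1,3} | ==
  [7] u=1 | in {0,1,2,3} | out {0,1,2,3} | prev {2,3} | push {4}
  [8] u=4 | in {0,1,2,3} | out {1,3} | ==

Converged values:
  [0] {0,1,3}
  [1] {0,1,2,3}
  [2] {0,1,2,3}
  [3] {}
  [4] {1,3}

8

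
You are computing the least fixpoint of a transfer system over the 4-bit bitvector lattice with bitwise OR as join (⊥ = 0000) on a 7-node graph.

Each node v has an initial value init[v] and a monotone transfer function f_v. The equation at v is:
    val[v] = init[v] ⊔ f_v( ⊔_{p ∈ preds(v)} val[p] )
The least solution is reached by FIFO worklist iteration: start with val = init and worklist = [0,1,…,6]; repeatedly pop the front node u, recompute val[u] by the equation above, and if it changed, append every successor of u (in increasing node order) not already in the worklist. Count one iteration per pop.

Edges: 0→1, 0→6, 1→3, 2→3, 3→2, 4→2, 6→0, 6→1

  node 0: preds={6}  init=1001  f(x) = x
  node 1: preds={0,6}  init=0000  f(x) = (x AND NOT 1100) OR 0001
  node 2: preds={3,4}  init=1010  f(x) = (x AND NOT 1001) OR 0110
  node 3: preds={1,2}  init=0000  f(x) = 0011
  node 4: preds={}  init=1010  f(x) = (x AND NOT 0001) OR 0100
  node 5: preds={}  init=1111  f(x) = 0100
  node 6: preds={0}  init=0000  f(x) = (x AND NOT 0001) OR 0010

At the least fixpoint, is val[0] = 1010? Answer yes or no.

Iteration log — 12 steps:
  step 1. node 0  ⊔preds=0000  new=1001  stable
  step 2. node 1  ⊔preds=1001  new=0001  old=0000  +wl: 
  step 3. node 2  ⊔preds=1010  new=1110  old=1010  +wl: 
  step 4. node 3  ⊔preds=1111  new=0011  old=0000  +wl: 2
  step 5. node 4  ⊔preds=0000  new=1110  old=1010  +wl: 
  step 6. node 5  ⊔preds=0000  new=1111  stable
  step 7. node 6  ⊔preds=1001  new=1010  old=0000  +wl: 0,1
  step 8. node 2  ⊔preds=1111  new=1110  stable
  step 9. node 0  ⊔preds=1010  new=1011  old=1001  +wl: 6
  step 10. node 1  ⊔preds=1011  new=0011  old=0001  +wl: 3
  step 11. node 6  ⊔preds=1011  new=1010  stable
  step 12. node 3  ⊔preds=1111  new=0011  stable

Least fixpoint reached:
  node 0: 1011
  node 1: 0011
  node 2: 1110
  node 3: 0011
  node 4: 1110
  node 5: 1111
  node 6: 1010

no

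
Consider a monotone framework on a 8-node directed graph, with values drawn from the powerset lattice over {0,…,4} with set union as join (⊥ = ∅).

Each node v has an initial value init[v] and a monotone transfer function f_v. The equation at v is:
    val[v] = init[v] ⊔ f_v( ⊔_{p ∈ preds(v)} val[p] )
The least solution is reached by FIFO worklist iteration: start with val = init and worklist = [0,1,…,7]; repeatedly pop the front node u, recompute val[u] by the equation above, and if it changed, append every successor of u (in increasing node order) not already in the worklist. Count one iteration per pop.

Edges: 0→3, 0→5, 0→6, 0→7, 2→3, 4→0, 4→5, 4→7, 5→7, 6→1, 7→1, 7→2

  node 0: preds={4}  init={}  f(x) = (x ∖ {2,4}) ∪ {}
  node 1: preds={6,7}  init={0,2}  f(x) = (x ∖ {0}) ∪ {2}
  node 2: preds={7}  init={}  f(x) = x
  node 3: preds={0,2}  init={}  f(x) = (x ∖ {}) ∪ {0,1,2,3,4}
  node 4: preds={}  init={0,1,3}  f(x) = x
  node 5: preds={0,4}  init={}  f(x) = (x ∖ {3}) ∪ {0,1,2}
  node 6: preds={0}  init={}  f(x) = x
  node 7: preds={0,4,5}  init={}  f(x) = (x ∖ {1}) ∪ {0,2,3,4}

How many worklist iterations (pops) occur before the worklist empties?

11

Trace (11 dequeues):
  [1] u=0 | in {0,1,3} | out {0,1,3} | prev {} | push {}
  [2] u=1 | in {} | out {0,2} | ==
  [3] u=2 | in {} | out {} | ==
  [4] u=3 | in {0,1,3} | out {0,1,2,3,4} | prev {} | push {}
  [5] u=4 | in {} | out {0,1,3} | ==
  [6] u=5 | in {0,1,3} | out {0,1,2} | prev {} | push {}
  [7] u=6 | in {0,1,3} | out {0,1,3} | prev {} | push {1}
  [8] u=7 | in {0,1,2,3} | out {0,2,3,4} | prev {} | push {2}
  [9] u=1 | in {0,1,2,3,4} | out {0,1,2,3,4} | prev {0,2} | push {}
  [10] u=2 | in {0,2,3,4} | out {0,2,3,4} | prev {} | push {3}
  [11] u=3 | in {0,1,2,3,4} | out {0,1,2,3,4} | ==

Converged values:
  [0] {0,1,3}
  [1] {0,1,2,3,4}
  [2] {0,2,3,4}
  [3] {0,1,2,3,4}
  [4] {0,1,3}
  [5] {0,1,2}
  [6] {0,1,3}
  [7] {0,2,3,4}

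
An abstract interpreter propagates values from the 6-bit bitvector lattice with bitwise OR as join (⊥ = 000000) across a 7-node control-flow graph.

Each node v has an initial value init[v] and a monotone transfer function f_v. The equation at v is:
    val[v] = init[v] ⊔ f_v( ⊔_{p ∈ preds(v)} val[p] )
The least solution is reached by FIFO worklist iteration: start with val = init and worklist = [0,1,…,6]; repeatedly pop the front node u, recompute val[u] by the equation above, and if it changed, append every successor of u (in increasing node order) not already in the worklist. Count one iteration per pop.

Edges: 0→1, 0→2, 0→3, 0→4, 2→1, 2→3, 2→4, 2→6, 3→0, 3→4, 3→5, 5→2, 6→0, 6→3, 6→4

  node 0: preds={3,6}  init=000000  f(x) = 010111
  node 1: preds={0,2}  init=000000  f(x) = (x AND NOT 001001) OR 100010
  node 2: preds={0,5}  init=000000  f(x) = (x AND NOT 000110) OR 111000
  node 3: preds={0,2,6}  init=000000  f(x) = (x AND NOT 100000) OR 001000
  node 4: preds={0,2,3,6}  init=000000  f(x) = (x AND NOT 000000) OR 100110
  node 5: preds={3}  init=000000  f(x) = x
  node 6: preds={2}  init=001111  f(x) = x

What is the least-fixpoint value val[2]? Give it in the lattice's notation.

111001

Trace (12 dequeues):
  [1] u=0 | in 001111 | out 010111 | prev 000000 | push {}
  [2] u=1 | in 010111 | out 110110 | prev 000000 | push {}
  [3] u=2 | in 010111 | out 111001 | prev 000000 | push {1}
  [4] u=3 | in 111111 | out 011111 | prev 000000 | push {0}
  [5] u=4 | in 111111 | out 111111 | prev 000000 | push {}
  [6] u=5 | in 011111 | out 011111 | prev 000000 | push {2}
  [7] u=6 | in 111001 | out 111111 | prev 001111 | push {3,4}
  [8] u=1 | in 111111 | out 110110 | ==
  [9] u=0 | in 111111 | out 010111 | ==
  [10] u=2 | in 011111 | out 111001 | ==
  [11] u=3 | in 111111 | out 011111 | ==
  [12] u=4 | in 111111 | out 111111 | ==

Converged values:
  [0] 010111
  [1] 110110
  [2] 111001
  [3] 011111
  [4] 111111
  [5] 011111
  [6] 111111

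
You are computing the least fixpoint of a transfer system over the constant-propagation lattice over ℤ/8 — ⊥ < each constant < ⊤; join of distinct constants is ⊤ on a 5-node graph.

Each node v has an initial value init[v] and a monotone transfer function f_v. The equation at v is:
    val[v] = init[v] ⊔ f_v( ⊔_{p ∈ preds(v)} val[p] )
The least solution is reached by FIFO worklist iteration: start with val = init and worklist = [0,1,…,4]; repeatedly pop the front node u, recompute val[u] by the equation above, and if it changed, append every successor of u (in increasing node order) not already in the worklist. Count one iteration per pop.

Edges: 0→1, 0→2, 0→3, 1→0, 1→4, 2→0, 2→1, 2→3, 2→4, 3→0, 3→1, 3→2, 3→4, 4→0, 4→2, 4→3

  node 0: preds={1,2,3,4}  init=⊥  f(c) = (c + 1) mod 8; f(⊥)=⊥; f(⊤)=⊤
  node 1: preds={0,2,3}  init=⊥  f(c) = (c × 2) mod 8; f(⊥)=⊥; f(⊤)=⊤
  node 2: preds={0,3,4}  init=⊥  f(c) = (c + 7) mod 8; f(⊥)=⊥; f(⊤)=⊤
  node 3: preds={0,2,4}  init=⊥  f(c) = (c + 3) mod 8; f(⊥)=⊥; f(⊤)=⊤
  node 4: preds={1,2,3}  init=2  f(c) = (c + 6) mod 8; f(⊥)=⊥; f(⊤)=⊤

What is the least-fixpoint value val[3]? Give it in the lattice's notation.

Trace (11 dequeues):
  [1] u=0 | in 2 | out 3 | prev ⊥ | push {}
  [2] u=1 | in 3 | out 6 | prev ⊥ | push {0}
  [3] u=2 | in ⊤ | out ⊤ | prev ⊥ | push {1}
  [4] u=3 | in ⊤ | out ⊤ | prev ⊥ | push {2}
  [5] u=4 | in ⊤ | out ⊤ | prev 2 | push {3}
  [6] u=0 | in ⊤ | out ⊤ | prev 3 | push {}
  [7] u=1 | in ⊤ | out ⊤ | prev 6 | push {0,4}
  [8] u=2 | in ⊤ | out ⊤ | ==
  [9] u=3 | in ⊤ | out ⊤ | ==
  [10] u=0 | in ⊤ | out ⊤ | ==
  [11] u=4 | in ⊤ | out ⊤ | ==

Converged values:
  [0] ⊤
  [1] ⊤
  [2] ⊤
  [3] ⊤
  [4] ⊤

⊤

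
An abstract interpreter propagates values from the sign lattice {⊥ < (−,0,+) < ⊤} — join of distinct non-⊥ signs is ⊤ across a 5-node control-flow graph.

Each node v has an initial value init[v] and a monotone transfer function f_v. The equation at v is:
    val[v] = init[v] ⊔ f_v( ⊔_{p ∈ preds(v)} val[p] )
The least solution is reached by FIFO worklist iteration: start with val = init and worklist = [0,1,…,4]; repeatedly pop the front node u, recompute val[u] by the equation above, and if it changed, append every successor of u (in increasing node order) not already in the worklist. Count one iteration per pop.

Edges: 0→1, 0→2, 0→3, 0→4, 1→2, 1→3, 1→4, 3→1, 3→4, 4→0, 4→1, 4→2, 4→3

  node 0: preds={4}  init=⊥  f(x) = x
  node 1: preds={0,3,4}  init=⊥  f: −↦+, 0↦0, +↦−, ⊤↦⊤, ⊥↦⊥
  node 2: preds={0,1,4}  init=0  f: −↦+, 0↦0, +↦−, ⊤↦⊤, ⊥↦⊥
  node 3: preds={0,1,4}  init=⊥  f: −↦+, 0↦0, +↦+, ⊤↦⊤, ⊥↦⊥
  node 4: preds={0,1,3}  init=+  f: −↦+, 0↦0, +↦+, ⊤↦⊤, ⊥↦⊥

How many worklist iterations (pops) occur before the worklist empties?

Trace (11 dequeues):
  [1] u=0 | in + | out + | prev ⊥ | push {}
  [2] u=1 | in + | out − | prev ⊥ | push {}
  [3] u=2 | in ⊤ | out ⊤ | prev 0 | push {}
  [4] u=3 | in ⊤ | out ⊤ | prev ⊥ | push {1}
  [5] u=4 | in ⊤ | out ⊤ | prev + | push {0,2,3}
  [6] u=1 | in ⊤ | out ⊤ | prev − | push {4}
  [7] u=0 | in ⊤ | out ⊤ | prev + | push {1}
  [8] u=2 | in ⊤ | out ⊤ | ==
  [9] u=3 | in ⊤ | out ⊤ | ==
  [10] u=4 | in ⊤ | out ⊤ | ==
  [11] u=1 | in ⊤ | out ⊤ | ==

Converged values:
  [0] ⊤
  [1] ⊤
  [2] ⊤
  [3] ⊤
  [4] ⊤

11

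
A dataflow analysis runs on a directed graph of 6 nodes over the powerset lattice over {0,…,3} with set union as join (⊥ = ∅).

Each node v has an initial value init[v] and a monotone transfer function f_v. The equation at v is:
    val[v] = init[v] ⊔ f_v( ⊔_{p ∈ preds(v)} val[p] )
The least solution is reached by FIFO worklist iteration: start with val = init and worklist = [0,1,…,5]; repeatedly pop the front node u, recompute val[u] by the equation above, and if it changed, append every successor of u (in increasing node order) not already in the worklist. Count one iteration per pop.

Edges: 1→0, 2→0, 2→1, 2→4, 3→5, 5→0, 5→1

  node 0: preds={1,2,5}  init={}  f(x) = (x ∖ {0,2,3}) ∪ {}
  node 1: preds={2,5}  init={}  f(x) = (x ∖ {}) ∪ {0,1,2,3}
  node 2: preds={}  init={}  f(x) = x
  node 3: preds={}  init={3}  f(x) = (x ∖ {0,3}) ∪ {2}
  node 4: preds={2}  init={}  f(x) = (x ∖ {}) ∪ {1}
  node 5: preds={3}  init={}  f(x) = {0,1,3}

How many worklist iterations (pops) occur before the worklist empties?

Trace (8 dequeues):
  [1] u=0 | in {} | out {} | ==
  [2] u=1 | in {} | out {0,1,2,3} | prev {} | push {0}
  [3] u=2 | in {} | out {} | ==
  [4] u=3 | in {} | out {2,3} | prev {3} | push {}
  [5] u=4 | in {} | out {1} | prev {} | push {}
  [6] u=5 | in {2,3} | out {0,1,3} | prev {} | push {1}
  [7] u=0 | in {0,1,2,3} | out {1} | prev {} | push {}
  [8] u=1 | in {0,1,3} | out {0,1,2,3} | ==

Converged values:
  [0] {1}
  [1] {0,1,2,3}
  [2] {}
  [3] {2,3}
  [4] {1}
  [5] {0,1,3}

8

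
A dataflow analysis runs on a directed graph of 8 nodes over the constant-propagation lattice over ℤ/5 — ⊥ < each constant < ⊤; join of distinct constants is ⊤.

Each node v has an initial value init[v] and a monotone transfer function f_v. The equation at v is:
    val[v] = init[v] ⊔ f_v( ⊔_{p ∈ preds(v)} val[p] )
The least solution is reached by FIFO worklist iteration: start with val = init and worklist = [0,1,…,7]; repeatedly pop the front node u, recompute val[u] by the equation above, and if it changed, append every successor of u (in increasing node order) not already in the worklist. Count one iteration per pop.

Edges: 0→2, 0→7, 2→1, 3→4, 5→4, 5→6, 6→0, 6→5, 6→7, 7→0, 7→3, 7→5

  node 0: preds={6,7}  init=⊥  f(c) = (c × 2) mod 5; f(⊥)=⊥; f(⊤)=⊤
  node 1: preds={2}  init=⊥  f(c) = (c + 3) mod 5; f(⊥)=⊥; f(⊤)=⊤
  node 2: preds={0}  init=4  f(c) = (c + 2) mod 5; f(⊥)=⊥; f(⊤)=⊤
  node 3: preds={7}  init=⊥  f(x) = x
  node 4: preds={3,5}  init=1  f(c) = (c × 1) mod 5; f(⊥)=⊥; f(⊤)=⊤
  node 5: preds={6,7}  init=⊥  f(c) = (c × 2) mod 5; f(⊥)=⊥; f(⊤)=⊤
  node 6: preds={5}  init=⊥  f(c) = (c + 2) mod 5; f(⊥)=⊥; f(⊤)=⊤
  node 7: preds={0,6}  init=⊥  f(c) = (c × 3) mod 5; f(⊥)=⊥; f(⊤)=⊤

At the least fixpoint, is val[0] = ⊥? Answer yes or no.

yes

Iteration log — 8 steps:
  step 1. node 0  ⊔preds=⊥  new=⊥  stable
  step 2. node 1  ⊔preds=4  new=2  old=⊥  +wl: 
  step 3. node 2  ⊔preds=⊥  new=4  stable
  step 4. node 3  ⊔preds=⊥  new=⊥  stable
  step 5. node 4  ⊔preds=⊥  new=1  stable
  step 6. node 5  ⊔preds=⊥  new=⊥  stable
  step 7. node 6  ⊔preds=⊥  new=⊥  stable
  step 8. node 7  ⊔preds=⊥  new=⊥  stable

Least fixpoint reached:
  node 0: ⊥
  node 1: 2
  node 2: 4
  node 3: ⊥
  node 4: 1
  node 5: ⊥
  node 6: ⊥
  node 7: ⊥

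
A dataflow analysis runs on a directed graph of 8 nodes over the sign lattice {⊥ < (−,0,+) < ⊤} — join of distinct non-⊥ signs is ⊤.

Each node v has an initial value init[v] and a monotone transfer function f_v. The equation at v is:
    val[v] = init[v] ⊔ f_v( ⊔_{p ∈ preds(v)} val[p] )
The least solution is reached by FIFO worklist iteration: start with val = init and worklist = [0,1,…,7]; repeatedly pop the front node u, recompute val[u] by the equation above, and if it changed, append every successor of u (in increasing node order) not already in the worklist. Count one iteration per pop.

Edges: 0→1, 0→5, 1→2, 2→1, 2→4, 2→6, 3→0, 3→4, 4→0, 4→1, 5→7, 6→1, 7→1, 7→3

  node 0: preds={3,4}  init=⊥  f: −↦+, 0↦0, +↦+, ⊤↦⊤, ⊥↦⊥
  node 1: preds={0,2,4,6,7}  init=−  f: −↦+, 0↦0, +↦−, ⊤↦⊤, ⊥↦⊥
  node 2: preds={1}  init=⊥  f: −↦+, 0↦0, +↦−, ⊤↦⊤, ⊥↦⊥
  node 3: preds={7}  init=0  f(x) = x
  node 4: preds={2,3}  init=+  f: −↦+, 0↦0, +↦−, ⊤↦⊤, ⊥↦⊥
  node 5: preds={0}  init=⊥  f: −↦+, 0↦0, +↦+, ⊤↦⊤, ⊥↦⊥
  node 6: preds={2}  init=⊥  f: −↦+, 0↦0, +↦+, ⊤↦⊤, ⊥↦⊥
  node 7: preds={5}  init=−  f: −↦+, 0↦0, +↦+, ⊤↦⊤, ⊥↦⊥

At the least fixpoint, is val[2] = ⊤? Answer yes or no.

Worklist (11 pops):
  #1 pop 0: in=⊤ → ⊤ (was ⊥); enqueue []
  #2 pop 1: in=⊤ → ⊤ (was −); enqueue []
  #3 pop 2: in=⊤ → ⊤ (was ⊥); enqueue [1]
  #4 pop 3: in=− → ⊤ (was 0); enqueue [0]
  #5 pop 4: in=⊤ → ⊤ (was +); enqueue []
  #6 pop 5: in=⊤ → ⊤ (was ⊥); enqueue []
  #7 pop 6: in=⊤ → ⊤ (was ⊥); enqueue []
  #8 pop 7: in=⊤ → ⊤ (was −); enqueue [3]
  #9 pop 1: in=⊤ → ⊤ (no change)
  #10 pop 0: in=⊤ → ⊤ (no change)
  #11 pop 3: in=⊤ → ⊤ (no change)

Fixpoint:
  val[0] = ⊤
  val[1] = ⊤
  val[2] = ⊤
  val[3] = ⊤
  val[4] = ⊤
  val[5] = ⊤
  val[6] = ⊤
  val[7] = ⊤

yes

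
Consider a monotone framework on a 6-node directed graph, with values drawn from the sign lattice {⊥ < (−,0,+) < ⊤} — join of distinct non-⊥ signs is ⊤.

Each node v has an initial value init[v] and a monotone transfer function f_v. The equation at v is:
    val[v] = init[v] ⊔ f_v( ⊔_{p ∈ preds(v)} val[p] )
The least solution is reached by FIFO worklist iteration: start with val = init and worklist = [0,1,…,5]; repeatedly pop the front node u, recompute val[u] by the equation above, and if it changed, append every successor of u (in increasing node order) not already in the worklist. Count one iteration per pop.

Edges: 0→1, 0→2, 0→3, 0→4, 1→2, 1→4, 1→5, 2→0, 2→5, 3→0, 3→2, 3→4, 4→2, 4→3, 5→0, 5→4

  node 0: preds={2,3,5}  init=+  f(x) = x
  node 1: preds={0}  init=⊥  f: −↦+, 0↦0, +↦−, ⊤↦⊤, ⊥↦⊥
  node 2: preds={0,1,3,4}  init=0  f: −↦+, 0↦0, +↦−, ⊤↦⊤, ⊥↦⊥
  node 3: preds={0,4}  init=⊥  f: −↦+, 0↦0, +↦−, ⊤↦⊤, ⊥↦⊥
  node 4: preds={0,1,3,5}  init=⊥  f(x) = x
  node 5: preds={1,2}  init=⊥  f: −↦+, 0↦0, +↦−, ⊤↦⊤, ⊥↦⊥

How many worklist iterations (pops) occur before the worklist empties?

10

Worklist (10 pops):
  #1 pop 0: in=0 → ⊤ (was +); enqueue []
  #2 pop 1: in=⊤ → ⊤ (was ⊥); enqueue []
  #3 pop 2: in=⊤ → ⊤ (was 0); enqueue [0]
  #4 pop 3: in=⊤ → ⊤ (was ⊥); enqueue [2]
  #5 pop 4: in=⊤ → ⊤ (was ⊥); enqueue [3]
  #6 pop 5: in=⊤ → ⊤ (was ⊥); enqueue [4]
  #7 pop 0: in=⊤ → ⊤ (no change)
  #8 pop 2: in=⊤ → ⊤ (no change)
  #9 pop 3: in=⊤ → ⊤ (no change)
  #10 pop 4: in=⊤ → ⊤ (no change)

Fixpoint:
  val[0] = ⊤
  val[1] = ⊤
  val[2] = ⊤
  val[3] = ⊤
  val[4] = ⊤
  val[5] = ⊤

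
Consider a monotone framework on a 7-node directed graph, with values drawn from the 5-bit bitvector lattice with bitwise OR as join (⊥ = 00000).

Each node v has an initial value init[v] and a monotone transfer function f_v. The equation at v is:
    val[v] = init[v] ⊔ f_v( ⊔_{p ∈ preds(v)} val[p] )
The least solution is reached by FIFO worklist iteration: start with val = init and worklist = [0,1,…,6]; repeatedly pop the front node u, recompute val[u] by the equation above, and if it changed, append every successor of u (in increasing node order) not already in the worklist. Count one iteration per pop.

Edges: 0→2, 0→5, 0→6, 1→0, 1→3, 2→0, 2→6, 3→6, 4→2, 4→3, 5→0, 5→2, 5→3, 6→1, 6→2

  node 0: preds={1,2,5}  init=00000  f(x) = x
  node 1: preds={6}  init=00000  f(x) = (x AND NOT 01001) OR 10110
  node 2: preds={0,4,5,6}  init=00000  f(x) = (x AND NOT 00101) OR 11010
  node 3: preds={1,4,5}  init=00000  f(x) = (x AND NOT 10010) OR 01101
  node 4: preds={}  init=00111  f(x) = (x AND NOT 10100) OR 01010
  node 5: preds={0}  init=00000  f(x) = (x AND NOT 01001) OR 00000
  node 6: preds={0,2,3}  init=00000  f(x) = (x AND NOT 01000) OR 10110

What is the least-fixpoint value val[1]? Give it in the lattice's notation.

10110

Trace (16 dequeues):
  [1] u=0 | in 00000 | out 00000 | ==
  [2] u=1 | in 00000 | out 10110 | prev 00000 | push {0}
  [3] u=2 | in 00111 | out 11010 | prev 00000 | push {}
  [4] u=3 | in 10111 | out 01101 | prev 00000 | push {}
  [5] u=4 | in 00000 | out 01111 | prev 00111 | push {2,3}
  [6] u=5 | in 00000 | out 00000 | ==
  [7] u=6 | in 11111 | out 10111 | prev 00000 | push {1}
  [8] u=0 | in 11110 | out 11110 | prev 00000 | push {5,6}
  [9] u=2 | in 11111 | out 11010 | ==
  [10] u=3 | in 11111 | out 01101 | ==
  [11] u=1 | in 10111 | out 10110 | ==
  [12] u=5 | in 11110 | out 10110 | prev 00000 | push {0,2,3}
  [13] u=6 | in 11111 | out 10111 | ==
  [14] u=0 | in 11110 | out 11110 | ==
  [15] u=2 | in 11111 | out 11010 | ==
  [16] u=3 | in 11111 | out 01101 | ==

Converged values:
  [0] 11110
  [1] 10110
  [2] 11010
  [3] 01101
  [4] 01111
  [5] 10110
  [6] 10111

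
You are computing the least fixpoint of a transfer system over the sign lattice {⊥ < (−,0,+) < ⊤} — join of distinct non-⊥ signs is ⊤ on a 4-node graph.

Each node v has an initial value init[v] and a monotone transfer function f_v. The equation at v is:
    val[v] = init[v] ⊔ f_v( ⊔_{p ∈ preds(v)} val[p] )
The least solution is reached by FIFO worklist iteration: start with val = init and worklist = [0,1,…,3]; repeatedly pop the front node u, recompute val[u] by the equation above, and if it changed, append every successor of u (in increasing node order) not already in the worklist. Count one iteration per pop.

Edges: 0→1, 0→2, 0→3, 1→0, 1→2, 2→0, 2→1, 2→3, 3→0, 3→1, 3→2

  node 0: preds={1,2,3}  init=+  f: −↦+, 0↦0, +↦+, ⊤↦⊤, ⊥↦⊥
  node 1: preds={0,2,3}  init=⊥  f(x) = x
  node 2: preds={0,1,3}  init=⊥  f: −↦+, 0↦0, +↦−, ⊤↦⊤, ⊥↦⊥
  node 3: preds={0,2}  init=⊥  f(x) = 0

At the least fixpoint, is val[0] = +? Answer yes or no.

Trace (10 dequeues):
  [1] u=0 | in ⊥ | out + | ==
  [2] u=1 | in + | out + | prev ⊥ | push {0}
  [3] u=2 | in + | out − | prev ⊥ | push {1}
  [4] u=3 | in ⊤ | out 0 | prev ⊥ | push {2}
  [5] u=0 | in ⊤ | out ⊤ | prev + | push {3}
  [6] u=1 | in ⊤ | out ⊤ | prev + | push {0}
  [7] u=2 | in ⊤ | out ⊤ | prev − | push {1}
  [8] u=3 | in ⊤ | out 0 | ==
  [9] u=0 | in ⊤ | out ⊤ | ==
  [10] u=1 | in ⊤ | out ⊤ | ==

Converged values:
  [0] ⊤
  [1] ⊤
  [2] ⊤
  [3] 0

no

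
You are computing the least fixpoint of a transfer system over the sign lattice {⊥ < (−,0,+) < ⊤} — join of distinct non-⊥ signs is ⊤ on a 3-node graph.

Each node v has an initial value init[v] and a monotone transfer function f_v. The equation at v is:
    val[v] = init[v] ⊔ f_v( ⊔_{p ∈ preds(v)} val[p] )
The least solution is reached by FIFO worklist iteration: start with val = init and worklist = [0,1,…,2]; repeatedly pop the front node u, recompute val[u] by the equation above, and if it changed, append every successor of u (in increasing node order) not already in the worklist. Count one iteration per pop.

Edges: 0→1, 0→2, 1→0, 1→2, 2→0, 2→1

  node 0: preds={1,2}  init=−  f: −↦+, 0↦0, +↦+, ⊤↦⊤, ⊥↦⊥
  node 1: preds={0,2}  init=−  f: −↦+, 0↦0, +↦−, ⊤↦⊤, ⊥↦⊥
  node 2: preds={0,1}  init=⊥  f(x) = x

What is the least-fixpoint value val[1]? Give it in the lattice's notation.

⊤

Worklist (5 pops):
  #1 pop 0: in=− → ⊤ (was −); enqueue []
  #2 pop 1: in=⊤ → ⊤ (was −); enqueue [0]
  #3 pop 2: in=⊤ → ⊤ (was ⊥); enqueue [1]
  #4 pop 0: in=⊤ → ⊤ (no change)
  #5 pop 1: in=⊤ → ⊤ (no change)

Fixpoint:
  val[0] = ⊤
  val[1] = ⊤
  val[2] = ⊤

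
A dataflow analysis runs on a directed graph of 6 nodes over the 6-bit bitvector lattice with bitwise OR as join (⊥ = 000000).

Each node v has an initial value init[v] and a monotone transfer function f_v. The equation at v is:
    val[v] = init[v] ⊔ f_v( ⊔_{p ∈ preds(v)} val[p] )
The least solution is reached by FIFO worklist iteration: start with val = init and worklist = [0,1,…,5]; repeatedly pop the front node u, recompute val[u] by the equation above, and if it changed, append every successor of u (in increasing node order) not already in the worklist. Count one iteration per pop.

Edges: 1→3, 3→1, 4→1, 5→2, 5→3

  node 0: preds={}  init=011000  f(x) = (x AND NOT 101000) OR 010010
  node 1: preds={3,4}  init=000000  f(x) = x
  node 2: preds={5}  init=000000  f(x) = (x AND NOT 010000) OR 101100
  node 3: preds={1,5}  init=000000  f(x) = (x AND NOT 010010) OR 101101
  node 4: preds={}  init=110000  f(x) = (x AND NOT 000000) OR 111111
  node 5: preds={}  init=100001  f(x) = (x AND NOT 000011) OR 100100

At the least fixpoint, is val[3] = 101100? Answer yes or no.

no

Iteration log — 9 steps:
  step 1. node 0  ⊔preds=000000  new=011010  old=011000  +wl: 
  step 2. node 1  ⊔preds=110000  new=110000  old=000000  +wl: 
  step 3. node 2  ⊔preds=100001  new=101101  old=000000  +wl: 
  step 4. node 3  ⊔preds=110001  new=101101  old=000000  +wl: 1
  step 5. node 4  ⊔preds=000000  new=111111  old=110000  +wl: 
  step 6. node 5  ⊔preds=000000  new=100101  old=100001  +wl: 2,3
  step 7. node 1  ⊔preds=111111  new=111111  old=110000  +wl: 
  step 8. node 2  ⊔preds=100101  new=101101  stable
  step 9. node 3  ⊔preds=111111  new=101101  stable

Least fixpoint reached:
  node 0: 011010
  node 1: 111111
  node 2: 101101
  node 3: 101101
  node 4: 111111
  node 5: 100101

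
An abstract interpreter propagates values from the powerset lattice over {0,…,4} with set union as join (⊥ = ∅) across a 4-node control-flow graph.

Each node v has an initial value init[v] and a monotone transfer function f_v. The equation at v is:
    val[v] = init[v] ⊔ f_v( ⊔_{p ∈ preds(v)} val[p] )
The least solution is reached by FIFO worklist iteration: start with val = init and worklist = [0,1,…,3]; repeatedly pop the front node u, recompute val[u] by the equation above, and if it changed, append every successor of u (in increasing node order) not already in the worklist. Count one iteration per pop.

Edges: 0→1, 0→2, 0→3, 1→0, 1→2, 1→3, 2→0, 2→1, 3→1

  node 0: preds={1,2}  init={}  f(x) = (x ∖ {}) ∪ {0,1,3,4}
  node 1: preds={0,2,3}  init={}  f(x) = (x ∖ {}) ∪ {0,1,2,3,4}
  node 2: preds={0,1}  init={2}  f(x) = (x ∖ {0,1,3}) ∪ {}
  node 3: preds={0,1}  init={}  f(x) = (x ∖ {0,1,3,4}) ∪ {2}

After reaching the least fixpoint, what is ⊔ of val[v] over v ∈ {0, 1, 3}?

{0,1,2,3,4}

Iteration log — 6 steps:
  step 1. node 0  ⊔preds={2}  new={0,1,2,3,4}  old={}  +wl: 
  step 2. node 1  ⊔preds={0,1,2,3,4}  new={0,1,2,3,4}  old={}  +wl: 0
  step 3. node 2  ⊔preds={0,1,2,3,4}  new={2,4}  old={2}  +wl: 1
  step 4. node 3  ⊔preds={0,1,2,3,4}  new={2}  old={}  +wl: 
  step 5. node 0  ⊔preds={0,1,2,3,4}  new={0,1,2,3,4}  stable
  step 6. node 1  ⊔preds={0,1,2,3,4}  new={0,1,2,3,4}  stable

Least fixpoint reached:
  node 0: {0,1,2,3,4}
  node 1: {0,1,2,3,4}
  node 2: {2,4}
  node 3: {2}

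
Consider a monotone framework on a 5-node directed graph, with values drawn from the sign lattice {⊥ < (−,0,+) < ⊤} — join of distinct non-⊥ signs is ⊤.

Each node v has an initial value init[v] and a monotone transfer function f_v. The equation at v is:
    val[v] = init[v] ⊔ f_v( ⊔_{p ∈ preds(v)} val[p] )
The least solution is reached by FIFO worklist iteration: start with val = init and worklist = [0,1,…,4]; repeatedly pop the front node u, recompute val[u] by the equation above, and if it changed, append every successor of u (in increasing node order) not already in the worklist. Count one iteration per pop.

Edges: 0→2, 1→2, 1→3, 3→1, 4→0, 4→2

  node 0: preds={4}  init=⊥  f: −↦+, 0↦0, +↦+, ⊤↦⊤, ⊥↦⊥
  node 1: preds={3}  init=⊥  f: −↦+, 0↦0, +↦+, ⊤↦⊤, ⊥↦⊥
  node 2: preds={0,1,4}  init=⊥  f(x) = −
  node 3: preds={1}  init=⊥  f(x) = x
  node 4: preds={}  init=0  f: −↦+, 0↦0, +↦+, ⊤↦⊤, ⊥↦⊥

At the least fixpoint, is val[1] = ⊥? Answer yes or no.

yes

Trace (5 dequeues):
  [1] u=0 | in 0 | out 0 | prev ⊥ | push {}
  [2] u=1 | in ⊥ | out ⊥ | ==
  [3] u=2 | in 0 | out − | prev ⊥ | push {}
  [4] u=3 | in ⊥ | out ⊥ | ==
  [5] u=4 | in ⊥ | out 0 | ==

Converged values:
  [0] 0
  [1] ⊥
  [2] −
  [3] ⊥
  [4] 0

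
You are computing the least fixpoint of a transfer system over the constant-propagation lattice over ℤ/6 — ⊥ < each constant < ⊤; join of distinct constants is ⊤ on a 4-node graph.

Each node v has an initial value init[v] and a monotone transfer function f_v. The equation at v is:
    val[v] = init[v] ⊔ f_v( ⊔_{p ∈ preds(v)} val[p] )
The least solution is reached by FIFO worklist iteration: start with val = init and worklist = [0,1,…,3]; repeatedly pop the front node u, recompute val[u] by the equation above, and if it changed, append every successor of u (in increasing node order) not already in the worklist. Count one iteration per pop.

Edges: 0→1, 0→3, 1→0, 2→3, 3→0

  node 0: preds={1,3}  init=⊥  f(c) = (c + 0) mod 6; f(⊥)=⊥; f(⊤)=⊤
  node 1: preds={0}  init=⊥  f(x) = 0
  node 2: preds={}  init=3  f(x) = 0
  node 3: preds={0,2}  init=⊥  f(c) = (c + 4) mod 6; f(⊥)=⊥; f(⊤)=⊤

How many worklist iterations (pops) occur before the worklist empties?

Worklist (7 pops):
  #1 pop 0: in=⊥ → ⊥ (no change)
  #2 pop 1: in=⊥ → 0 (was ⊥); enqueue [0]
  #3 pop 2: in=⊥ → ⊤ (was 3); enqueue []
  #4 pop 3: in=⊤ → ⊤ (was ⊥); enqueue []
  #5 pop 0: in=⊤ → ⊤ (was ⊥); enqueue [1,3]
  #6 pop 1: in=⊤ → 0 (no change)
  #7 pop 3: in=⊤ → ⊤ (no change)

Fixpoint:
  val[0] = ⊤
  val[1] = 0
  val[2] = ⊤
  val[3] = ⊤

7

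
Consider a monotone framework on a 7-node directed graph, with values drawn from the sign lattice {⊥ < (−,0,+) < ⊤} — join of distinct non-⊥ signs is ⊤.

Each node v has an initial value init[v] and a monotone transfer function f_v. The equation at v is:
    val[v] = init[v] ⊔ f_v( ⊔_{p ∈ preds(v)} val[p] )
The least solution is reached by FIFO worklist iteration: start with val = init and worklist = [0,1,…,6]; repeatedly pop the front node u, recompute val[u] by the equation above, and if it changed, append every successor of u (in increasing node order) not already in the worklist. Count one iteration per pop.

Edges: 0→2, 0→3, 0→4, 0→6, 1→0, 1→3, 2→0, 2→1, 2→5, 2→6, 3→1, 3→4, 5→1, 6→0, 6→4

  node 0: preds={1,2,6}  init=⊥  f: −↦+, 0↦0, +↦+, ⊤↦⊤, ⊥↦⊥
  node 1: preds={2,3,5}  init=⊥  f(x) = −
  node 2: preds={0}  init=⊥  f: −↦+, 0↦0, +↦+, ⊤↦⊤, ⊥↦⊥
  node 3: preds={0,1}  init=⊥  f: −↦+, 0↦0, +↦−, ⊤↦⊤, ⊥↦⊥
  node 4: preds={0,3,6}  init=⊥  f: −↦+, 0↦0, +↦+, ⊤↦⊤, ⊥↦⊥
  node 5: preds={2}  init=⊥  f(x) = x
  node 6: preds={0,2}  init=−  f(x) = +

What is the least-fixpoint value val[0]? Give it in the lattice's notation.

⊤

Iteration log — 17 steps:
  step 1. node 0  ⊔preds=−  new=+  old=⊥  +wl: 
  step 2. node 1  ⊔preds=⊥  new=−  old=⊥  +wl: 0
  step 3. node 2  ⊔preds=+  new=+  old=⊥  +wl: 1
  step 4. node 3  ⊔preds=⊤  new=⊤  old=⊥  +wl: 
  step 5. node 4  ⊔preds=⊤  new=⊤  old=⊥  +wl: 
  step 6. node 5  ⊔preds=+  new=+  old=⊥  +wl: 
  step 7. node 6  ⊔preds=+  new=⊤  old=−  +wl: 4
  step 8. node 0  ⊔preds=⊤  new=⊤  old=+  +wl: 2,3,6
  step 9. node 1  ⊔preds=⊤  new=−  stable
  step 10. node 4  ⊔preds=⊤  new=⊤  stable
  step 11. node 2  ⊔preds=⊤  new=⊤  old=+  +wl: 0,1,5
  step 12. node 3  ⊔preds=⊤  new=⊤  stable
  step 13. node 6  ⊔preds=⊤  new=⊤  stable
  step 14. node 0  ⊔preds=⊤  new=⊤  stable
  step 15. node 1  ⊔preds=⊤  new=−  stable
  step 16. node 5  ⊔preds=⊤  new=⊤  old=+  +wl: 1
  step 17. node 1  ⊔preds=⊤  new=−  stable

Least fixpoint reached:
  node 0: ⊤
  node 1: −
  node 2: ⊤
  node 3: ⊤
  node 4: ⊤
  node 5: ⊤
  node 6: ⊤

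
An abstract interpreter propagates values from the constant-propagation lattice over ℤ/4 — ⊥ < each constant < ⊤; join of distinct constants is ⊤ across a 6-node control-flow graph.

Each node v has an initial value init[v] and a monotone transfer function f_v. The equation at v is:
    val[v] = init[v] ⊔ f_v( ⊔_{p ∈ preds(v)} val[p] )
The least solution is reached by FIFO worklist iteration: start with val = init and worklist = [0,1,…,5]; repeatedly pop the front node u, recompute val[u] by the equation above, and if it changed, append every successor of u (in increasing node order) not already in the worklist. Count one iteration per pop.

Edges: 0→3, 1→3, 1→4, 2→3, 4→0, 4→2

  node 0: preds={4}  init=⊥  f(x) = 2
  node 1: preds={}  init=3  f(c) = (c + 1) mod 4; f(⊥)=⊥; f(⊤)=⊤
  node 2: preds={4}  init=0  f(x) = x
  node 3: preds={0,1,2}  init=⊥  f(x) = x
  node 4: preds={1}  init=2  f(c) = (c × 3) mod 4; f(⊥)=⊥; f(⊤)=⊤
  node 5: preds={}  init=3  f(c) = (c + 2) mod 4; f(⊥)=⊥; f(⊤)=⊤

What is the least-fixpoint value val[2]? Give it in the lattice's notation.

Trace (8 dequeues):
  [1] u=0 | in 2 | out 2 | prev ⊥ | push {}
  [2] u=1 | in ⊥ | out 3 | ==
  [3] u=2 | in 2 | out ⊤ | prev 0 | push {}
  [4] u=3 | in ⊤ | out ⊤ | prev ⊥ | push {}
  [5] u=4 | in 3 | out ⊤ | prev 2 | push {0,2}
  [6] u=5 | in ⊥ | out 3 | ==
  [7] u=0 | in ⊤ | out 2 | ==
  [8] u=2 | in ⊤ | out ⊤ | ==

Converged values:
  [0] 2
  [1] 3
  [2] ⊤
  [3] ⊤
  [4] ⊤
  [5] 3

⊤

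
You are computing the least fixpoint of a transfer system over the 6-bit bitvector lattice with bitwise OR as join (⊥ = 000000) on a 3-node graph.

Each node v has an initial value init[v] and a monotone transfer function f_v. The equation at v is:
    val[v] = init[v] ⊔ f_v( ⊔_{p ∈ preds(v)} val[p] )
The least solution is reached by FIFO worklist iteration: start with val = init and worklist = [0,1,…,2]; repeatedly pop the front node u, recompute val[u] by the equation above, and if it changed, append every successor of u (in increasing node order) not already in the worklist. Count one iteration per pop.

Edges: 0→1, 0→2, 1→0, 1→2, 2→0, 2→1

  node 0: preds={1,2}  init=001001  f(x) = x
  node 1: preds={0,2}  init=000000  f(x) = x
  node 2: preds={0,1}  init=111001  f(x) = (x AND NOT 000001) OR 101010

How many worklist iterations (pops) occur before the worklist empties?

Trace (7 dequeues):
  [1] u=0 | in 111001 | out 111001 | prev 001001 | push {}
  [2] u=1 | in 111001 | out 111001 | prev 000000 | push {0}
  [3] u=2 | in 111001 | out 111011 | prev 111001 | push {1}
  [4] u=0 | in 111011 | out 111011 | prev 111001 | push {2}
  [5] u=1 | in 111011 | out 111011 | prev 111001 | push {0}
  [6] u=2 | in 111011 | out 111011 | ==
  [7] u=0 | in 111011 | out 111011 | ==

Converged values:
  [0] 111011
  [1] 111011
  [2] 111011

7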